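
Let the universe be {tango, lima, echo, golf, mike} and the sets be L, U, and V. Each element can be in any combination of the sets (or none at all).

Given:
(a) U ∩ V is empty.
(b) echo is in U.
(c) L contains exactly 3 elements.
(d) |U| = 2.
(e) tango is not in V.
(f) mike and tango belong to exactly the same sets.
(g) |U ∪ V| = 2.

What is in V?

V = {}

From (b): echo ∈ U.
From (e): tango ∉ V.
(a) (disjoint): echo ∉ V.
(f): mike matches tango: mike ∉ V.
Suppose lima ∈ V: no assignment then satisfies all the clues, so lima ∉ V.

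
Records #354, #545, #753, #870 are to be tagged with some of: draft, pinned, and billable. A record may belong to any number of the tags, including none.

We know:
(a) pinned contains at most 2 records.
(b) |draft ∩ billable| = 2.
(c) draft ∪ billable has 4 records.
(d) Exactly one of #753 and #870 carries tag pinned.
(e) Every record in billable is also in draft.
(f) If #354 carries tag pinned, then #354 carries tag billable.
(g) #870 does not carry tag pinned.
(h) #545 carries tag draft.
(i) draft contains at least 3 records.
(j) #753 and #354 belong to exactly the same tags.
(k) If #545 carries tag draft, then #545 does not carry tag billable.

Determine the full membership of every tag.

draft = {#354, #545, #753, #870}; pinned = {#354, #753}; billable = {#354, #753}

From (g): #870 ∉ pinned.
From (h): #545 ∈ draft.
(d) (exactly one): #753 ∈ pinned.
(j): #354 matches #753: #354 ∈ pinned.
(k): #545 ∉ billable.
(a): pinned already has 2, so the rest are out.
(f): #354 ∈ billable.
(j): #753 matches #354: #753 ∈ billable.
(e) with #354 ∈ billable: #354 ∈ draft.
(e) with #753 ∈ billable: #753 ∈ draft.
Suppose #870 ∉ draft: no assignment then satisfies all the clues, so #870 ∈ draft.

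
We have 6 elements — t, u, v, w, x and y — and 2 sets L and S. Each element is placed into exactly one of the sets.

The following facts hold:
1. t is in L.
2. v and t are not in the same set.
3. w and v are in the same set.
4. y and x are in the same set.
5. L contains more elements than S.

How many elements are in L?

4

From (1): t ∈ L.
(2): v ∉ L.
(3): w matches v: w ∉ L.
Only one set left: v ∈ S.
Only one set left: w ∈ S.
Suppose u ∉ L: no assignment then satisfies all the clues, so u ∈ L.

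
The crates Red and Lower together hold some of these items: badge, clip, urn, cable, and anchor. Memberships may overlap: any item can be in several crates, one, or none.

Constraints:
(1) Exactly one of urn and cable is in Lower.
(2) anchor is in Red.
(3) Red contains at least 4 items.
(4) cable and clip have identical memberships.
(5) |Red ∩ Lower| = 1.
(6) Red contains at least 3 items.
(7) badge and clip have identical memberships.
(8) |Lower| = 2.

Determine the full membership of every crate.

Red = {anchor, badge, cable, clip}; Lower = {anchor, urn}

From (2): anchor ∈ Red.
Suppose badge ∉ Red: no assignment then satisfies all the clues, so badge ∈ Red.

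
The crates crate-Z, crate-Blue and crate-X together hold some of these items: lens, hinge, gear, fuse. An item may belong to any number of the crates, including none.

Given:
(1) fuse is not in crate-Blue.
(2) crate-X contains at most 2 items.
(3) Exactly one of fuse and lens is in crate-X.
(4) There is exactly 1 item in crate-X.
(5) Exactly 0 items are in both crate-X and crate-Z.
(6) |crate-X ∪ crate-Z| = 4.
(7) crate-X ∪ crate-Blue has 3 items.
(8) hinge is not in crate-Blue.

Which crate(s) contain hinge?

hinge: crate-Z

From (1): fuse ∉ crate-Blue.
From (8): hinge ∉ crate-Blue.
Suppose hinge ∉ crate-Z: no assignment then satisfies all the clues, so hinge ∈ crate-Z.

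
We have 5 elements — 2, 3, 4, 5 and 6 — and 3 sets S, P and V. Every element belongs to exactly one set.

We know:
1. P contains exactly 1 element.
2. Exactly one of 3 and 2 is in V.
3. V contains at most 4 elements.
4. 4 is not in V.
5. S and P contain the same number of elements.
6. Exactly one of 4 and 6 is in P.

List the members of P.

From (4): 4 ∉ V.
Suppose 2 ∈ P: no assignment then satisfies all the clues, so 2 ∉ P.

P = {4}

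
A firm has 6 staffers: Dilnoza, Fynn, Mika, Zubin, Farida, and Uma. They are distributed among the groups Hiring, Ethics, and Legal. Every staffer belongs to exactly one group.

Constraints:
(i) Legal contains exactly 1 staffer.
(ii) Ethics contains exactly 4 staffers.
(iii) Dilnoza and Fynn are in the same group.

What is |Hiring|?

1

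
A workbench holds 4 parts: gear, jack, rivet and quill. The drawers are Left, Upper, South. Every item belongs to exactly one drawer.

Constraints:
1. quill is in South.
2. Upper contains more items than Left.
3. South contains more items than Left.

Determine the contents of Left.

From (1): quill ∈ South.
Suppose gear ∈ Left: no assignment then satisfies all the clues, so gear ∉ Left.

Left = {}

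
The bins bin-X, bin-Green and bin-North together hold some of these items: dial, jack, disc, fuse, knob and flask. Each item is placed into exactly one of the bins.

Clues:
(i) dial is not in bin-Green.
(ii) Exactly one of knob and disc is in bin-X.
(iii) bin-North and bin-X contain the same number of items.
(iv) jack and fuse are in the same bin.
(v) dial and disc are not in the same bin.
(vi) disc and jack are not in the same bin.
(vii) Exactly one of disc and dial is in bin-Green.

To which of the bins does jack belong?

From (i): dial ∉ bin-Green.
(vii) (exactly one): disc ∈ bin-Green.
(ii) (exactly one): knob ∈ bin-X.
(vi): jack ∉ bin-Green.
(iv): fuse matches jack: fuse ∉ bin-Green.
Suppose jack ∈ bin-X: no assignment then satisfies all the clues, so jack ∉ bin-X.

jack: bin-North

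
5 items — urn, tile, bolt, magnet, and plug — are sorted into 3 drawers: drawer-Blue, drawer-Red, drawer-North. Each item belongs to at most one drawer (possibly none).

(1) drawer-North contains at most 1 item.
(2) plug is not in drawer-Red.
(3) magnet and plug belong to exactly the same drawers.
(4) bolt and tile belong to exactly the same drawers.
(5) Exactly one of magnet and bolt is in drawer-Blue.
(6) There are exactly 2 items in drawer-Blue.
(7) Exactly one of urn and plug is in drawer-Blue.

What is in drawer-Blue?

drawer-Blue = {magnet, plug}

From (2): plug ∉ drawer-Red.
(3): magnet matches plug: magnet ∉ drawer-Red.
Suppose urn ∈ drawer-Blue: no assignment then satisfies all the clues, so urn ∉ drawer-Blue.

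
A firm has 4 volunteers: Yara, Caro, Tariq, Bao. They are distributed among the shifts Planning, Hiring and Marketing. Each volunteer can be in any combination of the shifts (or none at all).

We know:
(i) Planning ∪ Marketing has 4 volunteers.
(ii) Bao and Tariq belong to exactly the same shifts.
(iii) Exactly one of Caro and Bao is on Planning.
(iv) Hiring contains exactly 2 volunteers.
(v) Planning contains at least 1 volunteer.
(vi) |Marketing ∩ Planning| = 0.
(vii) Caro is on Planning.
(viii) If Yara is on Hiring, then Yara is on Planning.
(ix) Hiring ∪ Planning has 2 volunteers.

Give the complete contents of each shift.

Planning = {Caro, Yara}; Hiring = {Caro, Yara}; Marketing = {Bao, Tariq}

From (vii): Caro ∈ Planning.
(iii) (exactly one): Bao ∉ Planning.
(ii): Tariq matches Bao: Tariq ∉ Planning.
Suppose Yara ∉ Planning: no assignment then satisfies all the clues, so Yara ∈ Planning.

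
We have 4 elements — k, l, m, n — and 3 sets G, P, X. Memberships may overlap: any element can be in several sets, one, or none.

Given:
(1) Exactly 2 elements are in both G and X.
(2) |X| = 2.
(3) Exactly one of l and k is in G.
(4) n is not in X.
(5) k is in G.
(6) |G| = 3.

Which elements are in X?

X = {k, m}

From (4): n ∉ X.
From (5): k ∈ G.
(3) (exactly one): l ∉ G.
(6): only 3 candidates remain for G, so all are in.
Suppose k ∉ X: no assignment then satisfies all the clues, so k ∈ X.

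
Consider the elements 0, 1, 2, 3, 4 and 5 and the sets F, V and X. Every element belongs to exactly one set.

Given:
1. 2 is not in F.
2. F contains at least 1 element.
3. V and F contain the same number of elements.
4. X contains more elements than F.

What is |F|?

1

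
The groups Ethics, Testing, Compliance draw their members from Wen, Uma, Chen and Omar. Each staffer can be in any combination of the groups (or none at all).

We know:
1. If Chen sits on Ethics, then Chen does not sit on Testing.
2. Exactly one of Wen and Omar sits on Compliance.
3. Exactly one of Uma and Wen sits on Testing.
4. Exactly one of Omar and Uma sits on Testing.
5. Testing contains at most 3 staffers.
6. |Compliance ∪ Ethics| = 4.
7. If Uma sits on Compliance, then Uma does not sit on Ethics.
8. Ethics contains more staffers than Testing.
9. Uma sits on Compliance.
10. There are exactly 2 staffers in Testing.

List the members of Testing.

Testing = {Omar, Wen}

From (9): Uma ∈ Compliance.
(7): Uma ∉ Ethics.
Suppose Wen ∉ Testing: no assignment then satisfies all the clues, so Wen ∈ Testing.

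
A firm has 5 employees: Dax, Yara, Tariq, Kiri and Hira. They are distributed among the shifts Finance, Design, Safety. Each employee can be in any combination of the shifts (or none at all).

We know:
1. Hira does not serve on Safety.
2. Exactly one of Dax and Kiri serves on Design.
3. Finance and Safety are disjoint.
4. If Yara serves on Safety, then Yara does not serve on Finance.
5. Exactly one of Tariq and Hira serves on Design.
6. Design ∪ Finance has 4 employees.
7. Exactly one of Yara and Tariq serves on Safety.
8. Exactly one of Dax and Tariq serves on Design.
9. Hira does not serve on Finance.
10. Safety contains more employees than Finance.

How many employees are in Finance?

1

From (1): Hira ∉ Safety.
From (9): Hira ∉ Finance.
Suppose Yara ∈ Finance: no assignment then satisfies all the clues, so Yara ∉ Finance.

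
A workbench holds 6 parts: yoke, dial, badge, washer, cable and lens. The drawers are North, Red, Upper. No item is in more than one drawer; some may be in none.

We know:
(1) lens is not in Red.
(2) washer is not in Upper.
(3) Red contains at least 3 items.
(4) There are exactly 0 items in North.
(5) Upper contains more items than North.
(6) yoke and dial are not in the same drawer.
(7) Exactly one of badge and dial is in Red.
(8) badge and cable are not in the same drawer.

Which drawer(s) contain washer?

From (1): lens ∉ Red.
From (2): washer ∉ Upper.
(4): North already has 0, so the rest are out.
Suppose washer ∉ Red: no assignment then satisfies all the clues, so washer ∈ Red.

washer: Red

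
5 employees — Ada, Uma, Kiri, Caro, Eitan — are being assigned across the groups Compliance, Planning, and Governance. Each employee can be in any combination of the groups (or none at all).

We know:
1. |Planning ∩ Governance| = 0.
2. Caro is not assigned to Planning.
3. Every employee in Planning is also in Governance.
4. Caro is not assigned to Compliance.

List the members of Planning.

Planning = {}

From (2): Caro ∉ Planning.
From (4): Caro ∉ Compliance.
Suppose Ada ∈ Planning: no assignment then satisfies all the clues, so Ada ∉ Planning.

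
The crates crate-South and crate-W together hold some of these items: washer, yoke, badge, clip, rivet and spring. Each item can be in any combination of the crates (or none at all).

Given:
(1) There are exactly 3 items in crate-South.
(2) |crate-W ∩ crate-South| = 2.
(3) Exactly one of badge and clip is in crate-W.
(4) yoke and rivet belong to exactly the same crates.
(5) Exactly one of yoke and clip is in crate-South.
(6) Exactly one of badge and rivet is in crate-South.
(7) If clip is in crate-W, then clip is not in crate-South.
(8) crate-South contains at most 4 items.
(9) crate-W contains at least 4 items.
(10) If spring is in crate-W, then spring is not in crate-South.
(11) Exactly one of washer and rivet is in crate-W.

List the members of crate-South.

crate-South = {rivet, washer, yoke}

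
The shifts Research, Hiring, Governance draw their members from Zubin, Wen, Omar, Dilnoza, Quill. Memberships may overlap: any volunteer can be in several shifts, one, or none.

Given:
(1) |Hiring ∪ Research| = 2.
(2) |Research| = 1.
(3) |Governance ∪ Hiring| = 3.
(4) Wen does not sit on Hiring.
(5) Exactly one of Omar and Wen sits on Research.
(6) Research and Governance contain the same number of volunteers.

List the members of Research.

Research = {Omar}

From (4): Wen ∉ Hiring.
Suppose Zubin ∈ Research: no assignment then satisfies all the clues, so Zubin ∉ Research.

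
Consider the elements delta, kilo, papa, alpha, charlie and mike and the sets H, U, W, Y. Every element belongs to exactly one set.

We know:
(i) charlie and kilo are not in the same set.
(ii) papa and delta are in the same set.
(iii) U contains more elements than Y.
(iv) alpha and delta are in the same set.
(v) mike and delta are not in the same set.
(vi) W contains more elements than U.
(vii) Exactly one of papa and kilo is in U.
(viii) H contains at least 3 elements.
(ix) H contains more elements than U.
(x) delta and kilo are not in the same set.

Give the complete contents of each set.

H = {alpha, delta, papa}; U = {kilo}; W = {charlie, mike}; Y = {}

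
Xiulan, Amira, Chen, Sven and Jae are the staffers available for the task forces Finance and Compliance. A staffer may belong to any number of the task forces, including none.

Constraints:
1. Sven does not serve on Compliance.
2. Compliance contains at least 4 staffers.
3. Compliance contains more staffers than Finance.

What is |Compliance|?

4

From (1): Sven ∉ Compliance.
(2): only 4 candidates remain for Compliance, so all are in.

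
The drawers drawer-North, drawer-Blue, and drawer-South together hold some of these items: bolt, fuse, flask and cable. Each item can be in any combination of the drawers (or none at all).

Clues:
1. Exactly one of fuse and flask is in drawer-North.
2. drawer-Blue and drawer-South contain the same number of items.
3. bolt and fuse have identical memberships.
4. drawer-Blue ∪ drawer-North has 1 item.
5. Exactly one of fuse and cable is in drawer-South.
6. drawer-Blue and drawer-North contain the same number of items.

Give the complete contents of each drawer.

drawer-North = {flask}; drawer-Blue = {flask}; drawer-South = {cable}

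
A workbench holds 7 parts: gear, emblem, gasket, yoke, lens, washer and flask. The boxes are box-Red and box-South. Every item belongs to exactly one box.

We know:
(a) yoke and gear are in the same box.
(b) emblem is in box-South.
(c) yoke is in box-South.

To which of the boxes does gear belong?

From (b): emblem ∈ box-South.
From (c): yoke ∈ box-South.
(a): gear matches yoke: gear ∉ box-Red.
(a): gear matches yoke: gear ∈ box-South.

gear: box-South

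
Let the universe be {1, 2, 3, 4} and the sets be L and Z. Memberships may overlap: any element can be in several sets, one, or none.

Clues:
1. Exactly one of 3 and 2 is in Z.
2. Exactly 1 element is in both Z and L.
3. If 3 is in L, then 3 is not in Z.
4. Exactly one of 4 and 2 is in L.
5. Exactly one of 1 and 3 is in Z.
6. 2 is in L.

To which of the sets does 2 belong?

2: L, Z

From (6): 2 ∈ L.
(4) (exactly one): 4 ∉ L.
Suppose 2 ∉ Z: no assignment then satisfies all the clues, so 2 ∈ Z.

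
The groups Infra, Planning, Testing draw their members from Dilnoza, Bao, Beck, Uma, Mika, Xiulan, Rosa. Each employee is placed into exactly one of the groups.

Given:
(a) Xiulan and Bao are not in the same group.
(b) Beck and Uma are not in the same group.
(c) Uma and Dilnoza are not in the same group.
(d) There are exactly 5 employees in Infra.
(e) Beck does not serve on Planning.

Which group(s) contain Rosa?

Rosa: Infra

From (e): Beck ∉ Planning.
Suppose Rosa ∉ Infra: no assignment then satisfies all the clues, so Rosa ∈ Infra.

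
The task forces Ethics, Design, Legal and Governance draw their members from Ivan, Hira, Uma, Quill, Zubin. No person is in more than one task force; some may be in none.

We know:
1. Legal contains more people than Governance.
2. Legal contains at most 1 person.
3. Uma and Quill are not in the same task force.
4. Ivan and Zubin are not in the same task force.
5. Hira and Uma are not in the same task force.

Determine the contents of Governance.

Governance = {}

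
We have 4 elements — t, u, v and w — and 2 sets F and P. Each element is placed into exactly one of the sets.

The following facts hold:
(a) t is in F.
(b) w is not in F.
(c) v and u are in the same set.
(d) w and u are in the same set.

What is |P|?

From (a): t ∈ F.
From (b): w ∉ F.
(d): u matches w: u ∉ F.
Only one set left: u ∈ P.
Only one set left: w ∈ P.
(c): v matches u: v ∉ F.
(c): v matches u: v ∈ P.

3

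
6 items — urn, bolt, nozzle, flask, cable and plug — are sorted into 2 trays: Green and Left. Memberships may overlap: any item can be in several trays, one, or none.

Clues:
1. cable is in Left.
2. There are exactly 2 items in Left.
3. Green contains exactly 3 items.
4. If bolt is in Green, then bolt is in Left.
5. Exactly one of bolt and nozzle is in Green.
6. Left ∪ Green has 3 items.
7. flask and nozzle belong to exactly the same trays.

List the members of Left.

Left = {bolt, cable}

From (1): cable ∈ Left.
Suppose urn ∈ Left: no assignment then satisfies all the clues, so urn ∉ Left.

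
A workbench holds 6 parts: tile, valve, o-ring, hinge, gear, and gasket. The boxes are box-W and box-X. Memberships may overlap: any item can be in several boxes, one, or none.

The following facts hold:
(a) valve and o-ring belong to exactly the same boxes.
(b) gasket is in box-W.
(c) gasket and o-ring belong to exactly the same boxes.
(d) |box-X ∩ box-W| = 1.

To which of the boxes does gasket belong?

gasket: box-W

From (b): gasket ∈ box-W.
(c): o-ring matches gasket: o-ring ∈ box-W.
(a): valve matches o-ring: valve ∈ box-W.
Suppose gasket ∈ box-X: no assignment then satisfies all the clues, so gasket ∉ box-X.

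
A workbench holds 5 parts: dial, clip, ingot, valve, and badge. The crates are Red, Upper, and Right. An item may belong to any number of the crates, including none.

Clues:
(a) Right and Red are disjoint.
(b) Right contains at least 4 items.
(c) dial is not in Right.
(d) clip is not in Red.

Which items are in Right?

Right = {badge, clip, ingot, valve}

From (c): dial ∉ Right.
From (d): clip ∉ Red.
(b): only 4 candidates remain for Right, so all are in.
(a) (disjoint): ingot ∉ Red.
(a) (disjoint): valve ∉ Red.
(a) (disjoint): badge ∉ Red.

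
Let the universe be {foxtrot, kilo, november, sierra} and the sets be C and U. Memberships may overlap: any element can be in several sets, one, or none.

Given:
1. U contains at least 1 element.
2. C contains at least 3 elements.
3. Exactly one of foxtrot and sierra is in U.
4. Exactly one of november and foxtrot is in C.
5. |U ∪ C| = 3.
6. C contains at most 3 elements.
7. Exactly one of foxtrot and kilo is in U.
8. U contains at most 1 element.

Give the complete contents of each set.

C = {foxtrot, kilo, sierra}; U = {foxtrot}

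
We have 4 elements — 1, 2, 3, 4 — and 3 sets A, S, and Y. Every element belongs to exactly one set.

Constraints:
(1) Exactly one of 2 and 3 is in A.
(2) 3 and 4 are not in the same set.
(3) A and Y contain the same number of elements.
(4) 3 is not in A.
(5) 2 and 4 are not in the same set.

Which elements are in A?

A = {2}

From (4): 3 ∉ A.
(1) (exactly one): 2 ∈ A.
(5): 4 ∉ A.
Suppose 1 ∈ A: no assignment then satisfies all the clues, so 1 ∉ A.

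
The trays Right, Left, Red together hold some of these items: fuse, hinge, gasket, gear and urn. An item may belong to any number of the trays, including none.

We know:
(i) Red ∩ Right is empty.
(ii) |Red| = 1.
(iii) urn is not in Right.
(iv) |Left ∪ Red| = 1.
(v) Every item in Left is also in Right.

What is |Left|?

0

From (iii): urn ∉ Right.
(v) contrapositive: urn ∉ Left.
Suppose fuse ∈ Left: no assignment then satisfies all the clues, so fuse ∉ Left.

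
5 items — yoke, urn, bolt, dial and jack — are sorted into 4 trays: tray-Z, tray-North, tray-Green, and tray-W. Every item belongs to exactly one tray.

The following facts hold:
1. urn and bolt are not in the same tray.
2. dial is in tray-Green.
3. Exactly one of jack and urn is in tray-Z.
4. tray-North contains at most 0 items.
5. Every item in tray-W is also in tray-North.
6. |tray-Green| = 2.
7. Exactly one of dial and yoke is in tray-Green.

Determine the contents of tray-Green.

tray-Green = {dial, urn}

From (2): dial ∈ tray-Green.
(4): tray-North already has 0, so the rest are out.
(5) contrapositive: yoke ∉ tray-W.
(5) contrapositive: urn ∉ tray-W.
(5) contrapositive: bolt ∉ tray-W.
(5) contrapositive: jack ∉ tray-W.
(7) (exactly one): yoke ∉ tray-Green.
Only one tray left: yoke ∈ tray-Z.
Suppose urn ∉ tray-Green: no assignment then satisfies all the clues, so urn ∈ tray-Green.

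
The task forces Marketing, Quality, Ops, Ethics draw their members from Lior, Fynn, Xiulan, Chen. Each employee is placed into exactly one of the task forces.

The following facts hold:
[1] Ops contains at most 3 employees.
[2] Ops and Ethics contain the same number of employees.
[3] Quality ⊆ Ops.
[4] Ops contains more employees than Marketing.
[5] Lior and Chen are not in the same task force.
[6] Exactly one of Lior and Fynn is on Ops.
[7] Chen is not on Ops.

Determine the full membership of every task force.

Marketing = {}; Quality = {}; Ops = {Lior, Xiulan}; Ethics = {Chen, Fynn}

From (7): Chen ∉ Ops.
(3) contrapositive: Chen ∉ Quality.
Suppose Lior ∈ Marketing: no assignment then satisfies all the clues, so Lior ∉ Marketing.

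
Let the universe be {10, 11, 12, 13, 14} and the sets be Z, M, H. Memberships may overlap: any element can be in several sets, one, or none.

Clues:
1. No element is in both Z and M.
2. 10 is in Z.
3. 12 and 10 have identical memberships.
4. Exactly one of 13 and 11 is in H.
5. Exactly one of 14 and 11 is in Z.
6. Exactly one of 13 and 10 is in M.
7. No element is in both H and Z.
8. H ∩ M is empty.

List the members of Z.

From (2): 10 ∈ Z.
(1) (disjoint): 10 ∉ M.
(3): 12 matches 10: 12 ∈ Z.
(3): 12 matches 10: 12 ∉ M.
(6) (exactly one): 13 ∈ M.
(7) (disjoint): 10 ∉ H.
(7) (disjoint): 12 ∉ H.
(8) (disjoint): 13 ∉ H.
(1) (disjoint): 13 ∉ Z.
(4) (exactly one): 11 ∈ H.
(7) (disjoint): 11 ∉ Z.
(1) (disjoint): 14 ∉ M.

Z = {10, 12, 14}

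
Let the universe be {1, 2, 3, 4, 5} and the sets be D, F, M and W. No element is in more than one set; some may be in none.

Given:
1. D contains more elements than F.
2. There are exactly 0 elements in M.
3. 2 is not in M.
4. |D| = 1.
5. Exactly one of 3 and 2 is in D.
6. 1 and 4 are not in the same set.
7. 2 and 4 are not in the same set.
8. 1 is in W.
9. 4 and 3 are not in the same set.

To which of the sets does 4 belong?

4: none

From (3): 2 ∉ M.
From (8): 1 ∈ W.
(2): M already has 0, so the rest are out.
(6): 4 ∉ W.
Suppose 4 ∈ D: no assignment then satisfies all the clues, so 4 ∉ D.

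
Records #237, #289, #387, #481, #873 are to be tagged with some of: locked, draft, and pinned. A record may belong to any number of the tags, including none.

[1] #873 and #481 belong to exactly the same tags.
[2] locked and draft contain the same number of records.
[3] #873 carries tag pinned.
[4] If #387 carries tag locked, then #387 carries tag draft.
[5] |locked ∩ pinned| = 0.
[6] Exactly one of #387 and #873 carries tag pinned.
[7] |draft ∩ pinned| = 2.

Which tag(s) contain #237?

#237: locked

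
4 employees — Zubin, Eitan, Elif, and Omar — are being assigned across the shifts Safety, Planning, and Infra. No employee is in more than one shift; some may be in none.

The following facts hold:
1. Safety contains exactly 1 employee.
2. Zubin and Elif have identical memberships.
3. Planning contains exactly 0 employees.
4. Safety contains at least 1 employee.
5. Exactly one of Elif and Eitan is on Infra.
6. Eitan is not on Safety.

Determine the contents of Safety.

Safety = {Omar}

From (6): Eitan ∉ Safety.
(3): Planning already has 0, so the rest are out.
Suppose Zubin ∈ Safety: no assignment then satisfies all the clues, so Zubin ∉ Safety.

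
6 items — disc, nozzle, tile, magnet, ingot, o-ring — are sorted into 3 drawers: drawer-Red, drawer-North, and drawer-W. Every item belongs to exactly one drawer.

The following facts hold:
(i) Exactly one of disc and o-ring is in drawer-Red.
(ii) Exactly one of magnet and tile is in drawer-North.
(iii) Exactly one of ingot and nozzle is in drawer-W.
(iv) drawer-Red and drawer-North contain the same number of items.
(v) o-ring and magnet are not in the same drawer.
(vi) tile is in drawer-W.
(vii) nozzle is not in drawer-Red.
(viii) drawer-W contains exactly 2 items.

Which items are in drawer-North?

drawer-North = {disc, magnet}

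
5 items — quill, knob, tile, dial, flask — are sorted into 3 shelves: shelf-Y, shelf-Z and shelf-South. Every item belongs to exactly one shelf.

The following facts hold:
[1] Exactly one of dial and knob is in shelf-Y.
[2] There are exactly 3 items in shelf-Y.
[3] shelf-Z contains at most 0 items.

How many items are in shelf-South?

2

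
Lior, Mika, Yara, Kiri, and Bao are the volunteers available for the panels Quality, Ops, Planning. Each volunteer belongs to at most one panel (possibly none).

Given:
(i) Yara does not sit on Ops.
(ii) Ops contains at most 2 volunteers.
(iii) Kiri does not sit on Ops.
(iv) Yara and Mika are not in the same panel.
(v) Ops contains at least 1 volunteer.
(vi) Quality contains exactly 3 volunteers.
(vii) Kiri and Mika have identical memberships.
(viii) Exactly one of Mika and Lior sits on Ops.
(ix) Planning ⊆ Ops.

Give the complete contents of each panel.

Quality = {Bao, Kiri, Mika}; Ops = {Lior}; Planning = {}

From (i): Yara ∉ Ops.
From (iii): Kiri ∉ Ops.
(vii): Mika matches Kiri: Mika ∉ Ops.
(viii) (exactly one): Lior ∈ Ops.
(ix) contrapositive: Mika ∉ Planning.
(ix) contrapositive: Yara ∉ Planning.
(ix) contrapositive: Kiri ∉ Planning.
Suppose Mika ∉ Quality: no assignment then satisfies all the clues, so Mika ∈ Quality.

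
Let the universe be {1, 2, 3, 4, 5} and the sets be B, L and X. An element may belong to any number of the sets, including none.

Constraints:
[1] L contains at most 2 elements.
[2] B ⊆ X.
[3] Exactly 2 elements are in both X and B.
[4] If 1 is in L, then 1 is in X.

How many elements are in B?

2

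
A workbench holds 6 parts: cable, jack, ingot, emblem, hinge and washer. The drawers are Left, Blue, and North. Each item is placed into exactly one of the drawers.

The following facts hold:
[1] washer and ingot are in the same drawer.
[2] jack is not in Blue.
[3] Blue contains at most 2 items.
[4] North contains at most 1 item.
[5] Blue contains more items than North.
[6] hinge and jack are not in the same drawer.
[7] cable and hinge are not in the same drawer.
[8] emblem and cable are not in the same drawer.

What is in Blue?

Blue = {emblem, hinge}

From (2): jack ∉ Blue.
Suppose cable ∈ Blue: no assignment then satisfies all the clues, so cable ∉ Blue.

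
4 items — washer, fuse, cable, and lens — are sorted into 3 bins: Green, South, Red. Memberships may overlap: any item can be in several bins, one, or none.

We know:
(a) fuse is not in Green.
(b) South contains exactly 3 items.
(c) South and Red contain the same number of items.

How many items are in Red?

3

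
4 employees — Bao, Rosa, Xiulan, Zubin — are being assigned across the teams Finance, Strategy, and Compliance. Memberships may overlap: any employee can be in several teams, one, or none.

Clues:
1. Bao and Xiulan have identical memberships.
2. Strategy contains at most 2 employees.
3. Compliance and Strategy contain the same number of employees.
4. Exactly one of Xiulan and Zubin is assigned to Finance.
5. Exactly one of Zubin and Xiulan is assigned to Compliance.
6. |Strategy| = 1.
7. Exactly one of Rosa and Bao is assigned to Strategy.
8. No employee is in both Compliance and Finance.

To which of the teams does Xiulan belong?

Xiulan: Finance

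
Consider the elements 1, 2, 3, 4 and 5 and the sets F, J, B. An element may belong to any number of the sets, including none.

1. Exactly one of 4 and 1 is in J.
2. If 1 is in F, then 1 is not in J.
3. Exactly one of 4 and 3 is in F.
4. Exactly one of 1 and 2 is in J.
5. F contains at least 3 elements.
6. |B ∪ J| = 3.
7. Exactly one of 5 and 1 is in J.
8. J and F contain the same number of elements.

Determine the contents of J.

J = {2, 4, 5}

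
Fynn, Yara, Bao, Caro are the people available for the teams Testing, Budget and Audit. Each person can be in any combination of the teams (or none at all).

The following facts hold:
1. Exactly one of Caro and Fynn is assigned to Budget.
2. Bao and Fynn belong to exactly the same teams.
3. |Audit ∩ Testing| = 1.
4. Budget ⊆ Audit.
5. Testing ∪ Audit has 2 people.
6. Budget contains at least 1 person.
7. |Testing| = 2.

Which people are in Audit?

Audit = {Caro}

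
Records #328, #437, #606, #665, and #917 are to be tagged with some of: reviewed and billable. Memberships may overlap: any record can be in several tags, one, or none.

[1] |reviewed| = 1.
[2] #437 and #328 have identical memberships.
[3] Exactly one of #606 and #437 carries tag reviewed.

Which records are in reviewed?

reviewed = {#606}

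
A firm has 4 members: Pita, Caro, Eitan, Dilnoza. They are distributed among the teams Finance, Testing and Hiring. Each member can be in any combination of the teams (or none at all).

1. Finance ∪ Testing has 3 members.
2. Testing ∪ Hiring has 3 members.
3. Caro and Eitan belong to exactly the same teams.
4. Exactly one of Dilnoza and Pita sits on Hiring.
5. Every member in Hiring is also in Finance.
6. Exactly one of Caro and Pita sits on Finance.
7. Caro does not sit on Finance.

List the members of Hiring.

Hiring = {Pita}

From (7): Caro ∉ Finance.
(3): Eitan matches Caro: Eitan ∉ Finance.
(5) contrapositive: Caro ∉ Hiring.
(5) contrapositive: Eitan ∉ Hiring.
(6) (exactly one): Pita ∈ Finance.
Suppose Pita ∉ Hiring: no assignment then satisfies all the clues, so Pita ∈ Hiring.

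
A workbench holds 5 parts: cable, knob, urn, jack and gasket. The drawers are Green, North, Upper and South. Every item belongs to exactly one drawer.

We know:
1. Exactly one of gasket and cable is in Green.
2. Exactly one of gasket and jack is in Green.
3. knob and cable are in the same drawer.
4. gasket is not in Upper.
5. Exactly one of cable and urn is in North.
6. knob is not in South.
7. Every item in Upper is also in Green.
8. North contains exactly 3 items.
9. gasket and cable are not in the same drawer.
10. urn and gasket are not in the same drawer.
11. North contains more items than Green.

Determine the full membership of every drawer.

From (4): gasket ∉ Upper.
From (6): knob ∉ South.
(3): cable matches knob: cable ∉ South.
Suppose cable ∈ Green: no assignment then satisfies all the clues, so cable ∉ Green.

Green = {gasket}; North = {cable, jack, knob}; Upper = {}; South = {urn}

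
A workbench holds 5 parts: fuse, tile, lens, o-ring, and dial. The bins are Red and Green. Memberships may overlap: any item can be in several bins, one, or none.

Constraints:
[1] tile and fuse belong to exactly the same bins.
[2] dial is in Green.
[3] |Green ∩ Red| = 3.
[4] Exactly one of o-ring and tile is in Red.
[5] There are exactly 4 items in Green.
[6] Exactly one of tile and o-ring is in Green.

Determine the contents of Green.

Green = {dial, fuse, lens, tile}

From (2): dial ∈ Green.
Suppose fuse ∉ Green: no assignment then satisfies all the clues, so fuse ∈ Green.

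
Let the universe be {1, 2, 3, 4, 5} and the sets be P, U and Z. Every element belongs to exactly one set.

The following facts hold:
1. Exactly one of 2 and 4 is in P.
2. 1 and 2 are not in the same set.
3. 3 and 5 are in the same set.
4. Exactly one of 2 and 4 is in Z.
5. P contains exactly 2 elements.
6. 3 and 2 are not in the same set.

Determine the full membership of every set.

P = {1, 4}; U = {3, 5}; Z = {2}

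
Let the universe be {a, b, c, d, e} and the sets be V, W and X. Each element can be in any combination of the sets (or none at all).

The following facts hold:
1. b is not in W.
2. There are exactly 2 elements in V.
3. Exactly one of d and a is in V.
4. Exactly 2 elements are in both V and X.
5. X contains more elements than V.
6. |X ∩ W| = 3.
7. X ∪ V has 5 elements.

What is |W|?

3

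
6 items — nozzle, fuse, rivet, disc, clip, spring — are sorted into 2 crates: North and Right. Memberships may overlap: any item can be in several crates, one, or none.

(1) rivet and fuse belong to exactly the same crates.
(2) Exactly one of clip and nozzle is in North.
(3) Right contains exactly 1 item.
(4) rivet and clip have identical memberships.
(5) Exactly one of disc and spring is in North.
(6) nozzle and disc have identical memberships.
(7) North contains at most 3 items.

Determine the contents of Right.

Right = {spring}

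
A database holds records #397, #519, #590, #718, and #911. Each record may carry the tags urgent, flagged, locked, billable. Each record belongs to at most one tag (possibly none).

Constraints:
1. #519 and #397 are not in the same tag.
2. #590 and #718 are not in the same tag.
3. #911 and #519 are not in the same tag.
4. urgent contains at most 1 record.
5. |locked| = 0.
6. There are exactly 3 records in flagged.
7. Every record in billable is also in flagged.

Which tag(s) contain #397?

(5): locked already has 0, so the rest are out.
Suppose #397 ∈ urgent: no assignment then satisfies all the clues, so #397 ∉ urgent.

#397: flagged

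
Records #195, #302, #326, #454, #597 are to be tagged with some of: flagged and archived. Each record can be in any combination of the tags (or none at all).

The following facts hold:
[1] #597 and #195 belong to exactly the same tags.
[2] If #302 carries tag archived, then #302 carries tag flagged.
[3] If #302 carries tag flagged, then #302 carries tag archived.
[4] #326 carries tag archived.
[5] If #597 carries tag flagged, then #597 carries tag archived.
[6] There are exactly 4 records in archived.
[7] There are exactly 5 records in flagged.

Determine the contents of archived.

archived = {#195, #302, #326, #597}

From (4): #326 ∈ archived.
(7): only 5 candidates remain for flagged, so all are in.
(3): #302 ∈ archived.
(5): #597 ∈ archived.
(1): #195 matches #597: #195 ∈ archived.
(6): archived already has 4, so the rest are out.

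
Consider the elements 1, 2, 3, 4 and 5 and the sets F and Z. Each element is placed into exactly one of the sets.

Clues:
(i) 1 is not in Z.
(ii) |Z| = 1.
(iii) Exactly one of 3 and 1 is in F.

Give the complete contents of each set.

From (i): 1 ∉ Z.
Only one set left: 1 ∈ F.
(iii) (exactly one): 3 ∉ F.
Only one set left: 3 ∈ Z.
(ii): Z already has 1, so the rest are out.
Only one set left: 2 ∈ F.
Only one set left: 4 ∈ F.
Only one set left: 5 ∈ F.

F = {1, 2, 4, 5}; Z = {3}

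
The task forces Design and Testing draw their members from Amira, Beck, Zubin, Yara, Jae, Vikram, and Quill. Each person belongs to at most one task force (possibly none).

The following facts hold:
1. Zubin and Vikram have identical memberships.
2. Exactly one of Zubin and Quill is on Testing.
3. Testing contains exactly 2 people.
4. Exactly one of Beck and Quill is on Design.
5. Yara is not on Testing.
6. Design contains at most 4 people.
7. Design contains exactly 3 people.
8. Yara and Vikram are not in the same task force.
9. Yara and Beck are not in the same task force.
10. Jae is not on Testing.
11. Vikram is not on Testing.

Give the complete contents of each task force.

Design = {Beck, Vikram, Zubin}; Testing = {Amira, Quill}

From (5): Yara ∉ Testing.
From (10): Jae ∉ Testing.
From (11): Vikram ∉ Testing.
(1): Zubin matches Vikram: Zubin ∉ Testing.
(2) (exactly one): Quill ∈ Testing.
(4) (exactly one): Beck ∈ Design.
(9): Yara ∉ Design.
(3): only 2 candidates remain for Testing, so all are in.
Suppose Zubin ∉ Design: no assignment then satisfies all the clues, so Zubin ∈ Design.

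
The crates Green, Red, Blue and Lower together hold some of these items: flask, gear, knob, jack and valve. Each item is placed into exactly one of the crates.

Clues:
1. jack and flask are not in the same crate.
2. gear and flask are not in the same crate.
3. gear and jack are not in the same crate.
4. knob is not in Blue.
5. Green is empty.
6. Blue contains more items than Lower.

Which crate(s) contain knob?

knob: Red

From (4): knob ∉ Blue.
(5): Green already has 0, so the rest are out.
Suppose knob ∉ Red: no assignment then satisfies all the clues, so knob ∈ Red.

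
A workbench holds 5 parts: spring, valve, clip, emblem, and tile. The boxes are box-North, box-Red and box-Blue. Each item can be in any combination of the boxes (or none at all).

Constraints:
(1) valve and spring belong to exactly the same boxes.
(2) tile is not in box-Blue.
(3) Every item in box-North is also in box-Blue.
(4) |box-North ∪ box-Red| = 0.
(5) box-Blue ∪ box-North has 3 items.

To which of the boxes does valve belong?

valve: box-Blue

From (2): tile ∉ box-Blue.
(3) contrapositive: tile ∉ box-North.
Suppose valve ∈ box-North: no assignment then satisfies all the clues, so valve ∉ box-North.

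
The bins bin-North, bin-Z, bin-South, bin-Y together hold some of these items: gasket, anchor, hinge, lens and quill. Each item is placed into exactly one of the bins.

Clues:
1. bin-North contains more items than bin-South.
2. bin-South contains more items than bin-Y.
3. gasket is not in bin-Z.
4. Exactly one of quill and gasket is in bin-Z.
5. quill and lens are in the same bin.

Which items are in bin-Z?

bin-Z = {lens, quill}

From (3): gasket ∉ bin-Z.
(4) (exactly one): quill ∈ bin-Z.
(5): lens matches quill: lens ∉ bin-North.
(5): lens matches quill: lens ∈ bin-Z.
Suppose anchor ∈ bin-Z: no assignment then satisfies all the clues, so anchor ∉ bin-Z.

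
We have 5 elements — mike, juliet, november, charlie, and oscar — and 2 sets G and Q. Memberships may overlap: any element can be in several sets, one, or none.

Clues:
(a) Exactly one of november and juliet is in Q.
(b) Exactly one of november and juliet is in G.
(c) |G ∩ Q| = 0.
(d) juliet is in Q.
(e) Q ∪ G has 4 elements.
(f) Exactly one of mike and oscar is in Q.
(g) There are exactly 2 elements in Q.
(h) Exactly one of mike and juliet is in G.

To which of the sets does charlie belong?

charlie: none

From (d): juliet ∈ Q.
(a) (exactly one): november ∉ Q.
Suppose charlie ∈ G: no assignment then satisfies all the clues, so charlie ∉ G.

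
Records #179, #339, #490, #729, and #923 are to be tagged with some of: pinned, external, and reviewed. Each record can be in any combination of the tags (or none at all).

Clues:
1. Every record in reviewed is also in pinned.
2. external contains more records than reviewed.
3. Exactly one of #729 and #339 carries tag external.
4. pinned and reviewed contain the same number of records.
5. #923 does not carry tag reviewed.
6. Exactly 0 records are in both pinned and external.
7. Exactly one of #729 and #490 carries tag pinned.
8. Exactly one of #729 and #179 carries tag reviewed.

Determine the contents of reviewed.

reviewed = {#729}

From (5): #923 ∉ reviewed.
Suppose #179 ∈ reviewed: no assignment then satisfies all the clues, so #179 ∉ reviewed.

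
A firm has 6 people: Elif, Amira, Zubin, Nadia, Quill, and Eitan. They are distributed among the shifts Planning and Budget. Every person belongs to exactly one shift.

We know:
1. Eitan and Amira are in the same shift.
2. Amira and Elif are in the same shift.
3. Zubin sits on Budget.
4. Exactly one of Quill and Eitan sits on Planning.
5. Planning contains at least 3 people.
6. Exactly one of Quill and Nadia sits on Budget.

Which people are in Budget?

Budget = {Quill, Zubin}

From (3): Zubin ∈ Budget.
Suppose Elif ∈ Budget: no assignment then satisfies all the clues, so Elif ∉ Budget.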